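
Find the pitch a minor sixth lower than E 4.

G sharp 3

Six letter names down from E: G.
Moving 8 semitones down from E4 (the size of a minor sixth) reaches G#3.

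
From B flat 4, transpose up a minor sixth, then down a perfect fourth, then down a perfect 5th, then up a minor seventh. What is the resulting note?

A minor sixth up from Bb4 is Gb5.
Gb5 down a perfect fourth → Db5 (5 semitones).
Down a perfect fifth from Db5: Gb4 (7 semitones down).
A minor seventh up from Gb4 is Fb5.

F flat 5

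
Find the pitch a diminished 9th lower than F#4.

Counting two letter names plus an octave down from F lands on E.
A diminished ninth spans 12 semitones, so from F#4 the target pitch is E##3.

E##3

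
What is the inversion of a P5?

Interval numbers invert to sum to nine: 5 + 4 = 9, so a fifth inverts to a fourth.
And perfect stays perfect under inversion, so we get a perfect fourth.

P4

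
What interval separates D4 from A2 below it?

Descending from D4 to A2 is the same interval as ascending A2 to D4.
A to D spans four letter names (A-B-C-D), plus an octave, so the interval is some kind of eleventh.
Counting semitones, A2→D4 is 17, which is the perfect eleventh.
(Equivalently, a compound perfect fourth: a perfect fourth plus an octave.)

perfect eleventh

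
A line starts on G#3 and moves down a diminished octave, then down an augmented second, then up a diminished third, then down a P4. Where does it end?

A diminished octave down from G#3 is G##2.
An augmented second down from G##2 is F#2.
A diminished third up from F#2 is Ab2.
Ab2 down a perfect fourth → Eb2 (5 semitones).

Eb2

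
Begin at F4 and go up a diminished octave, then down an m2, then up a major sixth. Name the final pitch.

C6

F4 up a diminished octave → Fb5 (11 semitones).
Down a minor second from Fb5: Eb5 (1 semitone down).
Up a major sixth from Eb5: C6 (9 semitones up).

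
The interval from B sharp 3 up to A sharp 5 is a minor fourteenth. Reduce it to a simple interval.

Each octave removed subtracts seven from the number: 14 − 7 = 7.
That makes a minor fourteenth a compound minor seventh — an octave plus a minor seventh.

m7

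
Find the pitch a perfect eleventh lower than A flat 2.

Counting four letter names plus an octave down from A lands on E.
A perfect eleventh spans 17 semitones, so from Ab2 the target pitch is Eb1.

E flat 1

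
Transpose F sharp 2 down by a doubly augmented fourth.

Counting four letter names down from F lands on C.
A doubly augmented fourth spans 7 semitones, so from F#2 the target pitch is Cb2.

C flat 2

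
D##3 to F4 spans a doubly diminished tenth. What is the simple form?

Subtracting seven from the interval number removes an octave: 10 − 7 = 3.
So a doubly diminished tenth is an octave plus a doubly diminished third. The quality is unchanged.

dd3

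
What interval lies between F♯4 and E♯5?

F to E spans seven letter names (F-G-A-B-C-D-E): a seventh.
The major seventh spans 11 semitones, and F#4 to E#5 is exactly 11 semitones — so this is a major seventh.

major 7th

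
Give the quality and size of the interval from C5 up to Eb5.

minor 3rd

C to E spans three letter names (C-D-E): a third.
C5 to Eb5 is 3 semitones, a half step short of the major third (4), so this is minor.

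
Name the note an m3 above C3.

The third takes the letter from C up to E.
Moving 3 semitones up from C3 (the size of a minor third) reaches Eb3.

Eb3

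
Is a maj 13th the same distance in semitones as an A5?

No

A major thirteenth spans 21 semitones; an augmented fifth spans 8 semitones. They differ by 13.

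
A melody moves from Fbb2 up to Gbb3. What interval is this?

F to G spans two letter names (F-G), plus an octave, so the interval is some kind of ninth.
The major ninth spans 14 semitones, and Fbb2 to Gbb3 is exactly 14 semitones — so this is a major ninth.
(Equivalently, a compound major second: a major second plus an octave.)

major ninth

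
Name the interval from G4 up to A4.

G to A spans two letter names (G-A) — that makes it a second of some quality.
G4 to A4 is 2 semitones, matching the major second exactly, so the quality is major.

major second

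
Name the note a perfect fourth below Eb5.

The fourth takes the letter from E down to B.
A perfect fourth is 5 semitones; 5 semitones down from Eb5 gives Bb4.

Bb4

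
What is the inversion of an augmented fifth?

diminished fourth

Inverted interval numbers add to nine, so a fifth pairs with a fourth (5 + 4 = 9).
The quality also flips — augmented becomes diminished — giving a diminished fourth.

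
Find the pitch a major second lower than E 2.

D 2

Two letter names down from E: D.
A major second is 2 semitones; 2 semitones down from E2 gives D2.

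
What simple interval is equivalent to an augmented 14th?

Subtracting seven from the interval number removes an octave: 14 − 7 = 7.
So an augmented fourteenth is an octave plus an augmented seventh. The quality is unchanged.

A7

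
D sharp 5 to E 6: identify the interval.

D to E spans two letter names (D-E), plus an octave: a ninth.
D#5 to E6 is 13 semitones, a half step short of the major ninth (14), so this is minor.
(Equivalently, a compound minor second: a minor second plus an octave.)

minor ninth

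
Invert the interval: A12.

diminished 4th

First reduce the compound augmented twelfth to its simple form, an augmented fifth.
Inverted interval numbers add to nine, so a fifth pairs with a fourth (5 + 4 = 9).
The quality also flips — augmented becomes diminished — giving a diminished fourth.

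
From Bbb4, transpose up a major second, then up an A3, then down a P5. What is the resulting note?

A major second up from Bbb4 is Cb5.
An augmented third up from Cb5 is E5.
A perfect fifth down from E5 is A4.

A4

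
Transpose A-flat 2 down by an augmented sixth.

C-double-flat 2

The sixth takes the letter from A down to C.
Moving 10 semitones down from Ab2 (the size of an augmented sixth) reaches Cbb2.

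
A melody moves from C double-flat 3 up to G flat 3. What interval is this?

C to G spans five letter names (C-D-E-F-G) — that makes it a fifth of some quality.
The perfect fifth is 7 semitones; here we have 8, one semitone wider: augmented.

A5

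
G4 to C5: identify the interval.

perfect 4th

G to C spans four letter names (G-A-B-C), so the interval is some kind of fourth.
Counting semitones, G4→C5 is 5, which is the perfect fourth.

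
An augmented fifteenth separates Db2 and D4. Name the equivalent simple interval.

augmented 8th

Take out an octave (7 from the number): 15 − 7 = 8.
That makes an augmented fifteenth a compound augmented octave — an octave plus an augmented octave.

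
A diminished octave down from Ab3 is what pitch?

The letter stays A (same as the start), shifted an octave down.
Moving 11 semitones down from Ab3 (the size of a diminished octave) reaches A2.

A2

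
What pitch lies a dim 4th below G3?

Four letter names down from G: D.
A diminished fourth is 4 semitones; 4 semitones down from G3 gives D#3.

D#3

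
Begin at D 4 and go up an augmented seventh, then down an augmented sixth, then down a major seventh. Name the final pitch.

Up an augmented seventh from D4: C##5 (12 semitones up).
C##5 down an augmented sixth → E4 (10 semitones).
E4 down a major seventh → F3 (11 semitones).

F 3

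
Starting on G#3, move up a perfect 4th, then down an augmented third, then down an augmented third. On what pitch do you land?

Up a perfect fourth from G#3: C#4 (5 semitones up).
Down an augmented third from C#4: Ab3 (5 semitones down).
Down an augmented third from Ab3: Fbb3 (5 semitones down).

Fbb3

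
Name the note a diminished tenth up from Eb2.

Counting three letter names plus an octave up from E lands on G.
A diminished tenth spans 14 semitones, so from Eb2 the target pitch is Gbb3.

Gbb3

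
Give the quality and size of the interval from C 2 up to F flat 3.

C to F spans four letter names (C-D-E-F), plus an octave — that makes it an eleventh of some quality.
The perfect eleventh is 17 semitones; here we have 16, one semitone narrower: diminished.
(Equivalently, a compound diminished fourth: a diminished fourth plus an octave.)

diminished 11th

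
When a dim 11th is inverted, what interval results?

A5

First reduce the compound diminished eleventh to its simple form, a diminished fourth.
The rule of nine gives the new number: 9 − 4 = 5, so a fourth becomes a fifth.
The quality also flips — diminished becomes augmented — giving an augmented fifth.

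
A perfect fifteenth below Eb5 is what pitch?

A fifteenth keeps the letter name E, two octaves down from E.
Moving 24 semitones down from Eb5 (the size of a perfect fifteenth) reaches Eb3.

Eb3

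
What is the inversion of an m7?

M2

Inverted interval numbers add to nine, so a seventh pairs with a second (7 + 2 = 9).
Quality inverts too: minor becomes major. That makes the inversion a major second.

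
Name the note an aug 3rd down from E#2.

C2

Counting three letter names down from E lands on C.
An augmented third is 5 semitones; 5 semitones down from E#2 gives C2.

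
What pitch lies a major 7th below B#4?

Seven letter names down from B: C.
A major seventh is 11 semitones; 11 semitones down from B#4 gives C#4.

C#4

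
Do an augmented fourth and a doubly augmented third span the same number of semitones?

Yes

An augmented fourth = 6 semitones = a doubly augmented third; enharmonically equal.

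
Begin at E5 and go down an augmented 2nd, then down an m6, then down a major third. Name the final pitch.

An augmented second down from E5 is Db5.
Db5 down a minor sixth → F4 (8 semitones).
F4 down a major third → Db4 (4 semitones).

Db4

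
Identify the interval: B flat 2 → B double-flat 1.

Descending from Bb2 to Bbb1 is the same interval as ascending Bbb1 to Bb2.
B to B is the same letter name, plus an octave — that makes it an octave of some quality.
The perfect octave is 12 semitones; here we have 13, one semitone wider: augmented.

augmented octave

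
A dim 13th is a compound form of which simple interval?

Each octave removed subtracts seven from the number: 13 − 7 = 6.
Quality carries through unchanged, so the simple form is a diminished sixth.

diminished sixth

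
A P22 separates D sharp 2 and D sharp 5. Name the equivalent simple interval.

Each octave removed subtracts seven from the number: 22 − 14 = 8.
That makes a perfect twenty-second a compound perfect octave — 2 octaves plus a perfect octave.

P8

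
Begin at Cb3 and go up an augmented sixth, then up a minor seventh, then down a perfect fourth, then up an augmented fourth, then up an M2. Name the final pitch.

A#4

An augmented sixth up from Cb3 is A3.
A3 up a minor seventh → G4 (10 semitones).
A perfect fourth down from G4 is D4.
An augmented fourth up from D4 is G#4.
G#4 up a major second → A#4 (2 semitones).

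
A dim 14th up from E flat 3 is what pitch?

Seven letters up from E (plus an octave) reaches D.
Moving 21 semitones up from Eb3 (the size of a diminished fourteenth) reaches Dbb5.

D double-flat 5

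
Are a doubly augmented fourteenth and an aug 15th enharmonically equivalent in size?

Yes

A doubly augmented fourteenth spans 25 semitones, and an augmented fifteenth also spans 25 semitones — they're enharmonic.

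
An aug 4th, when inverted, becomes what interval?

diminished 5th

The rule of nine gives the new number: 9 − 4 = 5, so a fourth becomes a fifth.
And augmented becomes diminished under inversion, so we get a diminished fifth.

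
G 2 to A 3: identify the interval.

G to A spans two letter names (G-A), plus an octave, so the interval is some kind of ninth.
Counting semitones, G2→A3 is 14, which is the major ninth.
(Equivalently, a compound major second: a major second plus an octave.)

major ninth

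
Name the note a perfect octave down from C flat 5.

C flat 4

For an octave the letter name doesn't change: still C, an octave down.
A perfect octave spans 12 semitones, so from Cb5 the target pitch is Cb4.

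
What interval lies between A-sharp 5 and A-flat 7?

doubly diminished fifteenth

A to A is the same letter name, plus 2 octaves, so the interval is some kind of fifteenth.
A#5 to Ab7 spans 22 semitones — two semitones narrower than the perfect fifteenth (24) — giving a doubly diminished fifteenth.
(Equivalently, a compound doubly diminished octave: a doubly diminished octave plus an octave.)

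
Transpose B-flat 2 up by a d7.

A-double-flat 3

Seven letter names up from B: A.
Moving 9 semitones up from Bb2 (the size of a diminished seventh) reaches Abb3.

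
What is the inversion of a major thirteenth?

minor 3rd

First reduce the compound major thirteenth to its simple form, a major sixth.
Interval numbers invert to sum to nine: 6 + 3 = 9, so a sixth inverts to a third.
Quality inverts too: major becomes minor. That makes the inversion a minor third.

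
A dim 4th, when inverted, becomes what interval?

Inverted interval numbers add to nine, so a fourth pairs with a fifth (4 + 5 = 9).
Quality inverts too: diminished becomes augmented. That makes the inversion an augmented fifth.

augmented fifth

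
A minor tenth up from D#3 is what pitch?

Counting three letter names plus an octave up from D lands on F.
A minor tenth spans 15 semitones, so from D#3 the target pitch is F#4.

F#4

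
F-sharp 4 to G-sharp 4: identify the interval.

major second

F to G spans two letter names (F-G): a second.
F#4 to G#4 is 2 semitones, matching the major second exactly, so the quality is major.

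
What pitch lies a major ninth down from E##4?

D##3

Two letters down from E (plus an octave) reaches D.
A major ninth is 14 semitones; 14 semitones down from E##4 gives D##3.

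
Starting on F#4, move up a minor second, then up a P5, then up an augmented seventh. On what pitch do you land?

A minor second up from F#4 is G4.
A perfect fifth up from G4 is D5.
An augmented seventh up from D5 is C##6.

C##6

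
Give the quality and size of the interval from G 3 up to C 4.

perfect 4th

G to C spans four letter names (G-A-B-C), so the interval is some kind of fourth.
Counting semitones, G3→C4 is 5, which is the perfect fourth.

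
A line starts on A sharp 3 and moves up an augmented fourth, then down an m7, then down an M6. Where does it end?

Up an augmented fourth from A#3: D##4 (6 semitones up).
A minor seventh down from D##4 is E##3.
Down a major sixth from E##3: G##2 (9 semitones down).

G double-sharp 2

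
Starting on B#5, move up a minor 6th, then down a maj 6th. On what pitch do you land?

B5

B#5 up a minor sixth → G#6 (8 semitones).
G#6 down a major sixth → B5 (9 semitones).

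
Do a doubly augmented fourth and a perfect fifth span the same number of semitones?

A doubly augmented fourth spans 7 semitones, and a perfect fifth also spans 7 semitones — they're enharmonic.

Yes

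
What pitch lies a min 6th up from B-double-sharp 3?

Counting six letter names up from B lands on G.
A minor sixth spans 8 semitones, so from B##3 the target pitch is G##4.

G-double-sharp 4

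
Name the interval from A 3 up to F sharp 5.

major thirteenth

A to F spans six letter names (A-B-C-D-E-F), plus an octave — that makes it a thirteenth of some quality.
The major thirteenth spans 21 semitones, and A3 to F#5 is exactly 21 semitones — so this is a major thirteenth.
(Equivalently, a compound major sixth: a major sixth plus an octave.)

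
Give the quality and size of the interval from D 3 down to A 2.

Descending from D3 to A2 is the same interval as ascending A2 to D3.
A to D spans four letter names (A-B-C-D), so the interval is some kind of fourth.
The perfect fourth spans 5 semitones, and A2 to D3 is exactly 5 semitones — so this is a perfect fourth.

perfect fourth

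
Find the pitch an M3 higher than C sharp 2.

E sharp 2

Counting three letter names up from C lands on E.
Moving 4 semitones up from C#2 (the size of a major third) reaches E#2.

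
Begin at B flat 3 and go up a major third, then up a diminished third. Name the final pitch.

Bb3 up a major third → D4 (4 semitones).
D4 up a diminished third → Fb4 (2 semitones).

F flat 4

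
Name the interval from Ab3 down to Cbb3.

augmented sixth

Descending from Ab3 to Cbb3 is the same interval as ascending Cbb3 to Ab3.
C to A spans six letter names (C-D-E-F-G-A), so the interval is some kind of sixth.
A major sixth would be 9 semitones; Cbb3 to Ab3 is 10, one semitone wider, so the interval is augmented.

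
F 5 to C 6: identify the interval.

F to C spans five letter names (F-G-A-B-C), so the interval is some kind of fifth.
The perfect fifth spans 7 semitones, and F5 to C6 is exactly 7 semitones — so this is a perfect fifth.

perfect 5th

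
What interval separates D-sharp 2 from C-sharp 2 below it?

M2

Descending from D#2 to C#2 is the same interval as ascending C#2 to D#2.
C to D spans two letter names (C-D): a second.
Counting semitones, C#2→D#2 is 2, which is the major second.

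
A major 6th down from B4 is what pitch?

D4

Six letter names down from B: D.
A major sixth spans 9 semitones, so from B4 the target pitch is D4.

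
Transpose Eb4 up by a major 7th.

D5

Seven letter names up from E: D.
A major seventh spans 11 semitones, so from Eb4 the target pitch is D5.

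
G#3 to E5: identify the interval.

G to E spans six letter names (G-A-B-C-D-E), plus an octave, so the interval is some kind of thirteenth.
A major thirteenth would be 21 semitones, but G#3 to E5 is 20 — one semitone narrower, making it a minor thirteenth.
(Equivalently, a compound minor sixth: a minor sixth plus an octave.)

minor thirteenth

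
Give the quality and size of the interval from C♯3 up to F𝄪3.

C to F spans four letter names (C-D-E-F): a fourth.
The perfect fourth is 5 semitones; here we have 6, one semitone wider: augmented.

augmented fourth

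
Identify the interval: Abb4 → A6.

doubly augmented fifteenth

A to A is the same letter name, plus 2 octaves, so the interval is some kind of fifteenth.
A perfect fifteenth would be 24 semitones; Abb4 to A6 is 26, two semitones wider, so the interval is doubly augmented.
(Equivalently, a compound doubly augmented octave: a doubly augmented octave plus an octave.)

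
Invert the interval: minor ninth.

First reduce the compound minor ninth to its simple form, a minor second.
Inverted interval numbers add to nine, so a second pairs with a seventh (2 + 7 = 9).
And minor becomes major under inversion, so we get a major seventh.

major 7th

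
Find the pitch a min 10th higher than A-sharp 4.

The tenth's letter: A up three letter names plus an octave → C.
Moving 15 semitones up from A#4 (the size of a minor tenth) reaches C#6.

C-sharp 6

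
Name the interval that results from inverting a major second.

minor seventh

Inverted interval numbers add to nine, so a second pairs with a seventh (2 + 7 = 9).
The quality also flips — major becomes minor — giving a minor seventh.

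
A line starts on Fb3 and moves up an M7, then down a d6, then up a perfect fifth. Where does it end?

A major seventh up from Fb3 is Eb4.
A diminished sixth down from Eb4 is G#3.
Up a perfect fifth from G#3: D#4 (7 semitones up).

D#4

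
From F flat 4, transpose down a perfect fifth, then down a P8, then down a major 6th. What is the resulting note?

D double-flat 2

Fb4 down a perfect fifth → Bbb3 (7 semitones).
Bbb3 down a perfect octave → Bbb2 (12 semitones).
Bbb2 down a major sixth → Dbb2 (9 semitones).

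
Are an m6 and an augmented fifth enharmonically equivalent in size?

Yes

A minor sixth spans 8 semitones, and an augmented fifth also spans 8 semitones — they're enharmonic.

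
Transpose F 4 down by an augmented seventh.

G-double-flat 3

Counting seven letter names down from F lands on G.
An augmented seventh is 12 semitones; 12 semitones down from F4 gives Gbb3.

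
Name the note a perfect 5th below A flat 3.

Counting five letter names down from A lands on D.
A perfect fifth spans 7 semitones, so from Ab3 the target pitch is Db3.

D flat 3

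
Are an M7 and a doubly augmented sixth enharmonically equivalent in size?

Yes

Both span 11 semitones: a major seventh and a doubly augmented sixth are the same chromatic distance.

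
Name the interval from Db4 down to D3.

Descending from Db4 to D3 is the same interval as ascending D3 to Db4.
D to D is the same letter name, plus an octave — that makes it an octave of some quality.
The perfect octave is 12 semitones; here we have 11, one semitone narrower: diminished.

diminished 8th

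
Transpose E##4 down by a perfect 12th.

A##2

The twelfth's letter: E down five letter names plus an octave → A.
A perfect twelfth spans 19 semitones, so from E##4 the target pitch is A##2.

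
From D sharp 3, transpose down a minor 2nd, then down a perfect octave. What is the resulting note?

C double-sharp 2

D#3 down a minor second → C##3 (1 semitone).
C##3 down a perfect octave → C##2 (12 semitones).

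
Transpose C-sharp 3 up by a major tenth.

The tenth's letter: C up three letter names plus an octave → E.
Moving 16 semitones up from C#3 (the size of a major tenth) reaches E#4.

E-sharp 4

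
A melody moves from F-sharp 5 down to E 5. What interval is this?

M2

Descending from F#5 to E5 is the same interval as ascending E5 to F#5.
E to F spans two letter names (E-F) — that makes it a second of some quality.
The major second spans 2 semitones, and E5 to F#5 is exactly 2 semitones — so this is a major second.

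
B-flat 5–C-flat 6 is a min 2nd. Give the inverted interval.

The rule of nine gives the new number: 9 − 2 = 7, so a second becomes a seventh.
Quality inverts too: minor becomes major. That makes the inversion a major seventh.

M7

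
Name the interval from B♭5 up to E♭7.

B to E spans four letter names (B-C-D-E), plus an octave — that makes it an eleventh of some quality.
The perfect eleventh spans 17 semitones, and Bb5 to Eb7 is exactly 17 semitones — so this is a perfect eleventh.
(Equivalently, a compound perfect fourth: a perfect fourth plus an octave.)

perfect eleventh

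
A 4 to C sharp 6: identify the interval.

A to C spans three letter names (A-B-C), plus an octave — that makes it a tenth of some quality.
A4 to C#6 is 16 semitones, matching the major tenth exactly, so the quality is major.
(Equivalently, a compound major third: a major third plus an octave.)

major tenth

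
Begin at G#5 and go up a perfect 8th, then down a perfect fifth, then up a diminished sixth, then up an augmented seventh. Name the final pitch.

Up a perfect octave from G#5: G#6 (12 semitones up).
A perfect fifth down from G#6 is C#6.
C#6 up a diminished sixth → Ab6 (7 semitones).
Up an augmented seventh from Ab6: G#7 (12 semitones up).

G#7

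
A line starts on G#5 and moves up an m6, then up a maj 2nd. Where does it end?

A minor sixth up from G#5 is E6.
E6 up a major second → F#6 (2 semitones).

F#6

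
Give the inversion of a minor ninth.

M7

First reduce the compound minor ninth to its simple form, a minor second.
Interval numbers invert to sum to nine: 2 + 7 = 9, so a second inverts to a seventh.
Quality inverts too: minor becomes major. That makes the inversion a major seventh.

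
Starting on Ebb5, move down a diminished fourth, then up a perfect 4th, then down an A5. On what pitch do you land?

Abb4

Ebb5 down a diminished fourth → Bb4 (4 semitones).
Up a perfect fourth from Bb4: Eb5 (5 semitones up).
Eb5 down an augmented fifth → Abb4 (8 semitones).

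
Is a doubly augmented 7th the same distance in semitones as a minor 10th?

No

13 semitones (doubly augmented seventh) vs 15 semitones (minor tenth): not equal.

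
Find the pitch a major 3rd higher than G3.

B3

Counting three letter names up from G lands on B.
A major third is 4 semitones; 4 semitones up from G3 gives B3.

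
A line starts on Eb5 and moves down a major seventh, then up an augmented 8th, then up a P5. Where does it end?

A major seventh down from Eb5 is Fb4.
Fb4 up an augmented octave → F5 (13 semitones).
A perfect fifth up from F5 is C6.

C6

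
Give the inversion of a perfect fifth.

Inverted interval numbers add to nine, so a fifth pairs with a fourth (5 + 4 = 9).
Quality inverts too: perfect stays perfect. That makes the inversion a perfect fourth.

P4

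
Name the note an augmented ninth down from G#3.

Two letters down from G (plus an octave) reaches F.
An augmented ninth is 15 semitones; 15 semitones down from G#3 gives F2.

F2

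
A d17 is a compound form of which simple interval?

diminished 3rd

Subtracting seven from the interval number removes an octave: 17 − 14 = 3.
That makes a diminished seventeenth a compound diminished third — 2 octaves plus a diminished third.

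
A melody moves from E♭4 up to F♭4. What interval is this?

E to F spans two letter names (E-F) — that makes it a second of some quality.
Eb4 to Fb4 is 1 semitone, a half step short of the major second (2), so this is minor.

minor second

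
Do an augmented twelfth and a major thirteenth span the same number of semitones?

No

An augmented twelfth spans 20 semitones; a major thirteenth spans 21 semitones. They differ by 1.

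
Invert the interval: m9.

M7

First reduce the compound minor ninth to its simple form, a minor second.
Inverted interval numbers add to nine, so a second pairs with a seventh (2 + 7 = 9).
Quality inverts too: minor becomes major. That makes the inversion a major seventh.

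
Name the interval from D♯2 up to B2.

D to B spans six letter names (D-E-F-G-A-B) — that makes it a sixth of some quality.
A major sixth would be 9 semitones, but D#2 to B2 is 8 — one semitone narrower, making it a minor sixth.

minor 6th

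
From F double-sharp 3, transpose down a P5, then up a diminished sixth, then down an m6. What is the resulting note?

B 2

A perfect fifth down from F##3 is B#2.
Up a diminished sixth from B#2: G3 (7 semitones up).
Down a minor sixth from G3: B2 (8 semitones down).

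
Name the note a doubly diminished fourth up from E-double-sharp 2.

The fourth takes the letter from E up to A.
Moving 3 semitones up from E##2 (the size of a doubly diminished fourth) reaches A2.

A 2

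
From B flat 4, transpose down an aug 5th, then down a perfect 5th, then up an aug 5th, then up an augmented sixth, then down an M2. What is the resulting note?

Bb4 down an augmented fifth → Ebb4 (8 semitones).
Down a perfect fifth from Ebb4: Abb3 (7 semitones down).
Abb3 up an augmented fifth → Eb4 (8 semitones).
An augmented sixth up from Eb4 is C#5.
C#5 down a major second → B4 (2 semitones).

B 4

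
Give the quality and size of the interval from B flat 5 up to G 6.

M6

B to G spans six letter names (B-C-D-E-F-G) — that makes it a sixth of some quality.
The major sixth spans 9 semitones, and Bb5 to G6 is exactly 9 semitones — so this is a major sixth.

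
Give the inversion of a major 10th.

minor 6th

First reduce the compound major tenth to its simple form, a major third.
Inverted interval numbers add to nine, so a third pairs with a sixth (3 + 6 = 9).
The quality also flips — major becomes minor — giving a minor sixth.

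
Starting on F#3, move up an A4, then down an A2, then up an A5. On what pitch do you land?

An augmented fourth up from F#3 is B#3.
B#3 down an augmented second → A3 (3 semitones).
A3 up an augmented fifth → E#4 (8 semitones).

E#4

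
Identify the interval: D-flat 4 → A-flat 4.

D to A spans five letter names (D-E-F-G-A), so the interval is some kind of fifth.
The perfect fifth spans 7 semitones, and Db4 to Ab4 is exactly 7 semitones — so this is a perfect fifth.

perfect 5th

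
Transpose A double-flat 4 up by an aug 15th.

The letter stays A (same as the start), shifted two octaves up.
Moving 25 semitones up from Abb4 (the size of an augmented fifteenth) reaches Ab6.

A flat 6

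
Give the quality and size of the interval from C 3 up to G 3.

C to G spans five letter names (C-D-E-F-G): a fifth.
Counting semitones, C3→G3 is 7, which is the perfect fifth.

perfect 5th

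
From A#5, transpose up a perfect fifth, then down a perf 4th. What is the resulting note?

B#5

Up a perfect fifth from A#5: E#6 (7 semitones up).
Down a perfect fourth from E#6: B#5 (5 semitones down).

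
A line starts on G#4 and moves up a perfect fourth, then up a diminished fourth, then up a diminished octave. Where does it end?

Up a perfect fourth from G#4: C#5 (5 semitones up).
C#5 up a diminished fourth → F5 (4 semitones).
F5 up a diminished octave → Fb6 (11 semitones).

Fb6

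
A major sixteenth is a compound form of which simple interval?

Take out 2 octaves (14 from the number): 16 − 14 = 2.
That makes a major sixteenth a compound major second — 2 octaves plus a major second.

major second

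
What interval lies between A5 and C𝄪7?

A to C spans three letter names (A-B-C), plus an octave: a tenth.
A5 to C##7 spans 17 semitones — one semitone wider than the major tenth (16) — giving an augmented tenth.
(Equivalently, a compound augmented third: an augmented third plus an octave.)

augmented tenth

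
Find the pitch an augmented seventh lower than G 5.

The seventh takes the letter from G down to A.
Moving 12 semitones down from G5 (the size of an augmented seventh) reaches Abb4.

A double-flat 4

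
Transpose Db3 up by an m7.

Counting seven letter names up from D lands on C.
A minor seventh is 10 semitones; 10 semitones up from Db3 gives Cb4.

Cb4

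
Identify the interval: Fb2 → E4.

A14

F to E spans seven letter names (F-G-A-B-C-D-E), plus an octave, so the interval is some kind of fourteenth.
A major fourteenth would be 23 semitones; Fb2 to E4 is 24, one semitone wider, so the interval is augmented.
(Equivalently, a compound augmented seventh: an augmented seventh plus an octave.)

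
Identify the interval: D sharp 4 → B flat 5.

D to B spans six letter names (D-E-F-G-A-B), plus an octave: a thirteenth.
A major thirteenth would be 21 semitones; D#4 to Bb5 is 19, two semitones narrower, so the interval is diminished.
(Equivalently, a compound diminished sixth: a diminished sixth plus an octave.)

diminished thirteenth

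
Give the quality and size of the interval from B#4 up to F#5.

B to F spans five letter names (B-C-D-E-F): a fifth.
B#4 to F#5 spans 6 semitones — one semitone narrower than the perfect fifth (7) — giving a diminished fifth.

d5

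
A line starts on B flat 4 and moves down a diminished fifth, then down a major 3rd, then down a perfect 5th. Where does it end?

Down a diminished fifth from Bb4: E4 (6 semitones down).
E4 down a major third → C4 (4 semitones).
C4 down a perfect fifth → F3 (7 semitones).

F 3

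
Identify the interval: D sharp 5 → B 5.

D to B spans six letter names (D-E-F-G-A-B): a sixth.
D#5 to B5 is 8 semitones, a half step short of the major sixth (9), so this is minor.

minor 6th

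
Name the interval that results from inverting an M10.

First reduce the compound major tenth to its simple form, a major third.
The rule of nine gives the new number: 9 − 3 = 6, so a third becomes a sixth.
The quality also flips — major becomes minor — giving a minor sixth.

minor sixth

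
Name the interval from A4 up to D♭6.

A to D spans four letter names (A-B-C-D), plus an octave, so the interval is some kind of eleventh.
A perfect eleventh would be 17 semitones; A4 to Db6 is 16, one semitone narrower, so the interval is diminished.
(Equivalently, a compound diminished fourth: a diminished fourth plus an octave.)

d11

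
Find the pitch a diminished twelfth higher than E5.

The twelfth's letter: E up five letter names plus an octave → B.
A diminished twelfth spans 18 semitones, so from E5 the target pitch is Bb6.

Bb6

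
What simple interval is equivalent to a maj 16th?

major second

Take out 2 octaves (14 from the number): 16 − 14 = 2.
That makes a major sixteenth a compound major second — 2 octaves plus a major second.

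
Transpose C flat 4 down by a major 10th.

A double-flat 2

Counting three letter names plus an octave down from C lands on A.
A major tenth is 16 semitones; 16 semitones down from Cb4 gives Abb2.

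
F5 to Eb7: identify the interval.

minor fourteenth

F to E spans seven letter names (F-G-A-B-C-D-E), plus an octave: a fourteenth.
At 22 semitones, F5→Eb7 falls one short of a major fourteenth: minor.
(Equivalently, a compound minor seventh: a minor seventh plus an octave.)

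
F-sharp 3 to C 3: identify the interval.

augmented fourth

Descending from F#3 to C3 is the same interval as ascending C3 to F#3.
C to F spans four letter names (C-D-E-F), so the interval is some kind of fourth.
C3 to F#3 spans 6 semitones — one semitone wider than the perfect fourth (5) — giving an augmented fourth.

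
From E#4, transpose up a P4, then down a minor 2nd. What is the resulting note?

G##4

A perfect fourth up from E#4 is A#4.
A#4 down a minor second → G##4 (1 semitone).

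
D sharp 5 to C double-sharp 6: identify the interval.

major seventh

D to C spans seven letter names (D-E-F-G-A-B-C): a seventh.
The major seventh spans 11 semitones, and D#5 to C##6 is exactly 11 semitones — so this is a major seventh.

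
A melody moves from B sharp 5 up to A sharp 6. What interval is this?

B to A spans seven letter names (B-C-D-E-F-G-A), so the interval is some kind of seventh.
At 10 semitones, B#5→A#6 falls one short of a major seventh: minor.

minor 7th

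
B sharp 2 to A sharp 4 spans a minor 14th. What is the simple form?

Subtracting seven from the interval number removes an octave: 14 − 7 = 7.
That makes a minor fourteenth a compound minor seventh — an octave plus a minor seventh.

minor seventh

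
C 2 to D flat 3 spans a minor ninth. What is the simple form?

Each octave removed subtracts seven from the number: 9 − 7 = 2.
So a minor ninth is an octave plus a minor second. The quality is unchanged.

minor 2nd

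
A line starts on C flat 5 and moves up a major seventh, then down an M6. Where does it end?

D flat 5

A major seventh up from Cb5 is Bb5.
Bb5 down a major sixth → Db5 (9 semitones).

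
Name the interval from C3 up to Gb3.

C to G spans five letter names (C-D-E-F-G): a fifth.
The perfect fifth is 7 semitones; here we have 6, one semitone narrower: diminished.

diminished fifth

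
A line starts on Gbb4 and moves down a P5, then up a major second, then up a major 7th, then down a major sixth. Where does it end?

A perfect fifth down from Gbb4 is Cbb4.
A major second up from Cbb4 is Dbb4.
Up a major seventh from Dbb4: Cb5 (11 semitones up).
Down a major sixth from Cb5: Ebb4 (9 semitones down).

Ebb4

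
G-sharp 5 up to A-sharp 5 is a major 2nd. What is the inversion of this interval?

minor seventh

The rule of nine gives the new number: 9 − 2 = 7, so a second becomes a seventh.
The quality also flips — major becomes minor — giving a minor seventh.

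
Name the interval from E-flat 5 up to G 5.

E to G spans three letter names (E-F-G): a third.
The major third spans 4 semitones, and Eb5 to G5 is exactly 4 semitones — so this is a major third.

major third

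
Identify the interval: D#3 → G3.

d4

D to G spans four letter names (D-E-F-G) — that makes it a fourth of some quality.
A perfect fourth would be 5 semitones; D#3 to G3 is 4, one semitone narrower, so the interval is diminished.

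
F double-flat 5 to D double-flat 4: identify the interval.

m10

Descending from Fbb5 to Dbb4 is the same interval as ascending Dbb4 to Fbb5.
D to F spans three letter names (D-E-F), plus an octave: a tenth.
At 15 semitones, Dbb4→Fbb5 falls one short of a major tenth: minor.
(Equivalently, a compound minor third: a minor third plus an octave.)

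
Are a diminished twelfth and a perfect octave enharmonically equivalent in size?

18 semitones (diminished twelfth) vs 12 semitones (perfect octave): not equal.

No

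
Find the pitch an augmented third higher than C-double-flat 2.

The third takes the letter from C up to E.
An augmented third spans 5 semitones, so from Cbb2 the target pitch is Eb2.

E-flat 2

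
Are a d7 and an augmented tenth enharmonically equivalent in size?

9 semitones (diminished seventh) vs 17 semitones (augmented tenth): not equal.

No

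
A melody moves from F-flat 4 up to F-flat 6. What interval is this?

P15

F to F is the same letter name, plus 2 octaves, so the interval is some kind of fifteenth.
Counting semitones, Fb4→Fb6 is 24, which is the perfect fifteenth.
(Equivalently, a compound perfect octave: a perfect octave plus an octave.)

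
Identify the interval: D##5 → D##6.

perfect 8th

D to D is the same letter name, plus an octave: an octave.
The perfect octave spans 12 semitones, and D##5 to D##6 is exactly 12 semitones — so this is a perfect octave.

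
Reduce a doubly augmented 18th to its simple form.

doubly augmented fourth

Subtracting seven from the interval number removes an octave: 18 − 14 = 4.
Quality carries through unchanged, so the simple form is a doubly augmented fourth.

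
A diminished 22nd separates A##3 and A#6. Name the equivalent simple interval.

d8

Subtracting seven from the interval number removes an octave: 22 − 14 = 8.
So a diminished twenty-second is 2 octaves plus a diminished octave. The quality is unchanged.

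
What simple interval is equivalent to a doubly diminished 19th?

Take out 2 octaves (14 from the number): 19 − 14 = 5.
Quality carries through unchanged, so the simple form is a doubly diminished fifth.

doubly diminished fifth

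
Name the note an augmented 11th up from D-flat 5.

The eleventh's letter: D up four letter names plus an octave → G.
Moving 18 semitones up from Db5 (the size of an augmented eleventh) reaches G6.

G 6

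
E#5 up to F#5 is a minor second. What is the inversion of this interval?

The rule of nine gives the new number: 9 − 2 = 7, so a second becomes a seventh.
Quality inverts too: minor becomes major. That makes the inversion a major seventh.

M7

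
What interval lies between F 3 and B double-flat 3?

diminished 4th

F to B spans four letter names (F-G-A-B), so the interval is some kind of fourth.
A perfect fourth would be 5 semitones; F3 to Bbb3 is 4, one semitone narrower, so the interval is diminished.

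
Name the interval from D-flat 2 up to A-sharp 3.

doubly augmented twelfth

D to A spans five letter names (D-E-F-G-A), plus an octave: a twelfth.
A perfect twelfth would be 19 semitones; Db2 to A#3 is 21, two semitones wider, so the interval is doubly augmented.
(Equivalently, a compound doubly augmented fifth: a doubly augmented fifth plus an octave.)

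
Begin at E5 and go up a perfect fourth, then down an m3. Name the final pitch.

F#5

A perfect fourth up from E5 is A5.
A5 down a minor third → F#5 (3 semitones).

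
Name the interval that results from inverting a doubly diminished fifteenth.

AA1

First reduce the compound doubly diminished fifteenth to its simple form, a doubly diminished octave.
The rule of nine gives the new number: 9 − 8 = 1, so an octave becomes a unison.
And doubly diminished becomes doubly augmented under inversion, so we get a doubly augmented unison.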